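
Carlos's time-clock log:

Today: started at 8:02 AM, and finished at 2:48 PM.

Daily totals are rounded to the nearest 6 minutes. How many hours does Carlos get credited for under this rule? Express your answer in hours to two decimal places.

6.80 hours

Today: 8:02 AM–2:48 PM = 6 h 46 min → rounds to 6 h 48 min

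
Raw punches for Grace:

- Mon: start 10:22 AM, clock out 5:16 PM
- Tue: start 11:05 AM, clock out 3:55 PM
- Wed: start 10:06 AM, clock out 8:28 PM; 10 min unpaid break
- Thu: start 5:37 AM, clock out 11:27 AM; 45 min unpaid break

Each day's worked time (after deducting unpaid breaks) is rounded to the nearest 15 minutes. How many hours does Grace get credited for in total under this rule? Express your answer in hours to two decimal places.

Mon: 10:22 AM–5:16 PM = 6 h 54 min → rounds to 7 h 0 min
Tue: 11:05 AM–3:55 PM = 4 h 50 min → rounds to 4 h 45 min
Wed: 10:06 AM–8:28 PM = 10 h 22 min − 10 min = 10 h 12 min → rounds to 10 h 15 min
Thu: 5:37 AM–11:27 AM = 5 h 50 min − 45 min = 5 h 5 min → rounds to 5 h 0 min
Total credited: 27 h 0 min.

27.00 hours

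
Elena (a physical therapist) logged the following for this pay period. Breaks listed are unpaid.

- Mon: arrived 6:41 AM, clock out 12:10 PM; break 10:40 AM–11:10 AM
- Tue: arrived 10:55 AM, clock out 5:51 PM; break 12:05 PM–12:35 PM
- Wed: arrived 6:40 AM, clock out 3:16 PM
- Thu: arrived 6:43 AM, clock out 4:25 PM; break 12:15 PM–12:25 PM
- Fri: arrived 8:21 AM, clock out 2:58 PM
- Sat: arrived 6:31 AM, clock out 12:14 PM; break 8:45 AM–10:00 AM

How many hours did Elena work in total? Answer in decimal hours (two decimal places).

Mon: 6:41 AM–12:10 PM = 5 h 29 min; less 30 min break → 4 h 59 min
Tue: 10:55 AM–5:51 PM = 6 h 56 min; less 30 min break → 6 h 26 min
Wed: 6:40 AM–3:16 PM = 8 h 36 min
Thu: 6:43 AM–4:25 PM = 9 h 42 min; less 10 min break → 9 h 32 min
Fri: 8:21 AM–2:58 PM = 6 h 37 min
Sat: 6:31 AM–12:14 PM = 5 h 43 min; less 75 min break → 4 h 28 min
Total: 4 h 59 min + 6 h 26 min + 8 h 36 min + 9 h 32 min + 6 h 37 min + 4 h 28 min = 40 h 38 min.

40.63 hours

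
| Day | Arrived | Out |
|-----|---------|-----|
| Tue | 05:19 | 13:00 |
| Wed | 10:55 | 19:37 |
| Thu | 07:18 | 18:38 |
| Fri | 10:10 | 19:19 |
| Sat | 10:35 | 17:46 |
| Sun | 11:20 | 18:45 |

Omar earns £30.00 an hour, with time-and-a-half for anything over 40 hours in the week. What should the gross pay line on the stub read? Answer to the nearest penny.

£1716.00

Tue: 05:19–13:00 = 7 h 41 min
Wed: 10:55–19:37 = 8 h 42 min
Thu: 07:18–18:38 = 11 h 20 min
Fri: 10:10–19:19 = 9 h 9 min
Sat: 10:35–17:46 = 7 h 11 min
Sun: 11:20–18:45 = 7 h 25 min
Total worked: 51 h 28 min = 3088 min.
Regular 40 h 0 min = 2400 min at £30.00/h; overtime 11 h 28 min = 688 min at £45.00/h.
Pay = (2400 × £30.00 + 688 × £45.00) ÷ 60 = £1716.00.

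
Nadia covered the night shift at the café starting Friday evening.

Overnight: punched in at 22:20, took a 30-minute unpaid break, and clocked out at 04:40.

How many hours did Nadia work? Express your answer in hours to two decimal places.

5.83 hours

Overnight: 22:20 → midnight = 1 h 40 min; midnight → 04:40 = 4 h 40 min; span 6 h 20 min; less 30 min break → 5 h 50 min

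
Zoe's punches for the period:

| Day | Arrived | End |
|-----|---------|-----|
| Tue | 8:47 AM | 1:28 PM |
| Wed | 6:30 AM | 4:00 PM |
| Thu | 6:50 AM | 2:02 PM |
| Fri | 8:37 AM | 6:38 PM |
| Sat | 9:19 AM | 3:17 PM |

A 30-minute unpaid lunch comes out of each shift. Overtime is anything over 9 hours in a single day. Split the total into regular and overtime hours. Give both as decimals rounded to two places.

Regular 34.35 hours, overtime 0.52 hours

Tue: 8:47 AM–1:28 PM = 4 h 41 min; less 30 min break → 4 h 11 min
Wed: 6:30 AM–4:00 PM = 9 h 30 min; less 30 min break → 9 h 0 min
Thu: 6:50 AM–2:02 PM = 7 h 12 min; less 30 min break → 6 h 42 min
Fri: 8:37 AM–6:38 PM = 10 h 1 min; less 30 min break → 9 h 31 min
Sat: 9:19 AM–3:17 PM = 5 h 58 min; less 30 min break → 5 h 28 min
Tue reg 4 h 11 min / OT 0 h 0 min; Wed reg 9 h 0 min / OT 0 h 0 min; Thu reg 6 h 42 min / OT 0 h 0 min; Fri reg 9 h 0 min / OT 0 h 31 min; Sat reg 5 h 28 min / OT 0 h 0 min.
Totals: regular 34 h 21 min, overtime 0 h 31 min.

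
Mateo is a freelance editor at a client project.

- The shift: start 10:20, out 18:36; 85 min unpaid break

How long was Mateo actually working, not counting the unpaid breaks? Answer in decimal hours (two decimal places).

The shift: 10:20–18:36 = 8 h 16 min; less 85 min break → 6 h 51 min

6.85 hours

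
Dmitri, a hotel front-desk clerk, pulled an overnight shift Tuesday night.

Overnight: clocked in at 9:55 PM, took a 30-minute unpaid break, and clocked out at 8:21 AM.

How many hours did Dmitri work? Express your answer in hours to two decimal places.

Overnight: 9:55 PM → midnight = 2 h 5 min; midnight → 8:21 AM = 8 h 21 min; span 10 h 26 min; less 30 min break → 9 h 56 min

9.93 hours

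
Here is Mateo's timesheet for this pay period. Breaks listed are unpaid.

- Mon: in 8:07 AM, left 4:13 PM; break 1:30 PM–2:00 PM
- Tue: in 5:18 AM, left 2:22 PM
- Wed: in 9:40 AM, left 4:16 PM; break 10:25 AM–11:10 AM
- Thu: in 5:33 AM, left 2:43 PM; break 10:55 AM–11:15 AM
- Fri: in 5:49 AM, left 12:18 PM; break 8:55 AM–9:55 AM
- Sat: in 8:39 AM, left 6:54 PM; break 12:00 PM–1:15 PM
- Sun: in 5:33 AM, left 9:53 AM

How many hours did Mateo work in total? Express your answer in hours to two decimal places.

50.17 hours

Mon: 8:07 AM–4:13 PM = 8 h 6 min; less 30 min break → 7 h 36 min
Tue: 5:18 AM–2:22 PM = 9 h 4 min
Wed: 9:40 AM–4:16 PM = 6 h 36 min; less 45 min break → 5 h 51 min
Thu: 5:33 AM–2:43 PM = 9 h 10 min; less 20 min break → 8 h 50 min
Fri: 5:49 AM–12:18 PM = 6 h 29 min; less 60 min break → 5 h 29 min
Sat: 8:39 AM–6:54 PM = 10 h 15 min; less 75 min break → 9 h 0 min
Sun: 5:33 AM–9:53 AM = 4 h 20 min
Total: 7 h 36 min + 9 h 4 min + 5 h 51 min + 8 h 50 min + 5 h 29 min + 9 h 0 min + 4 h 20 min = 50 h 10 min.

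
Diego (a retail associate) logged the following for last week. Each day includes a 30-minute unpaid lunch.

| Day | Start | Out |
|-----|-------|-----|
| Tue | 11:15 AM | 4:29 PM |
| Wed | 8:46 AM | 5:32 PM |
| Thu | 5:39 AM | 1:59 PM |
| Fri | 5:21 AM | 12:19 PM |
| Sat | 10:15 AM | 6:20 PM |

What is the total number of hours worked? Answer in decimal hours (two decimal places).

34.88 hours

Tue: 11:15 AM–4:29 PM = 5 h 14 min; less 30 min break → 4 h 44 min
Wed: 8:46 AM–5:32 PM = 8 h 46 min; less 30 min break → 8 h 16 min
Thu: 5:39 AM–1:59 PM = 8 h 20 min; less 30 min break → 7 h 50 min
Fri: 5:21 AM–12:19 PM = 6 h 58 min; less 30 min break → 6 h 28 min
Sat: 10:15 AM–6:20 PM = 8 h 5 min; less 30 min break → 7 h 35 min
Total: 4 h 44 min + 8 h 16 min + 7 h 50 min + 6 h 28 min + 7 h 35 min = 34 h 53 min.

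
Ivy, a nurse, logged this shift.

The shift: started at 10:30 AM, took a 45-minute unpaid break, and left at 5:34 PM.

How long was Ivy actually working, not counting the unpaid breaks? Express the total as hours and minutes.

The shift: 10:30 AM–5:34 PM = 7 h 4 min; less 45 min break → 6 h 19 min

6 h 19 min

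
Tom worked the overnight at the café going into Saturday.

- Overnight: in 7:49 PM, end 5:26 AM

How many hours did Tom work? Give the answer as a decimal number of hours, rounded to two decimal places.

Overnight: 7:49 PM → midnight = 4 h 11 min; midnight → 5:26 AM = 5 h 26 min; span 9 h 37 min

9.62 hours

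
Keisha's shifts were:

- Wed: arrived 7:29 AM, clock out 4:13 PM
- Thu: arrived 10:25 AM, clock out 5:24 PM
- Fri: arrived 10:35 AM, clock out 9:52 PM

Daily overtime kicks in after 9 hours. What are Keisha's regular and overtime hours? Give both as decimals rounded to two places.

Regular 24.72 hours, overtime 2.28 hours

Wed: 7:29 AM–4:13 PM = 8 h 44 min
Thu: 10:25 AM–5:24 PM = 6 h 59 min
Fri: 10:35 AM–9:52 PM = 11 h 17 min
Wed reg 8 h 44 min / OT 0 h 0 min; Thu reg 6 h 59 min / OT 0 h 0 min; Fri reg 9 h 0 min / OT 2 h 17 min.
Totals: regular 24 h 43 min, overtime 2 h 17 min.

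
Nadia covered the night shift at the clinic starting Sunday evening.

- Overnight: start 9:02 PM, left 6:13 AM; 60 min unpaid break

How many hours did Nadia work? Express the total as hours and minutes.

8 h 11 min

Overnight: 9:02 PM → midnight = 2 h 58 min; midnight → 6:13 AM = 6 h 13 min; span 9 h 11 min; less 60 min break → 8 h 11 min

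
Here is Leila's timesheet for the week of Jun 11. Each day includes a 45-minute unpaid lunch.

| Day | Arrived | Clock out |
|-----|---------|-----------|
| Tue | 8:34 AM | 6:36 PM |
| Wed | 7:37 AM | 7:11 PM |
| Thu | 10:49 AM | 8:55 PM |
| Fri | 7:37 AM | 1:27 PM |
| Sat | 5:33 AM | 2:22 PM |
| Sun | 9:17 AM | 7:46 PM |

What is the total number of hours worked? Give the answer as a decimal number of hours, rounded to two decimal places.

52.33 hours

Tue: 8:34 AM–6:36 PM = 10 h 2 min; less 45 min break → 9 h 17 min
Wed: 7:37 AM–7:11 PM = 11 h 34 min; less 45 min break → 10 h 49 min
Thu: 10:49 AM–8:55 PM = 10 h 6 min; less 45 min break → 9 h 21 min
Fri: 7:37 AM–1:27 PM = 5 h 50 min; less 45 min break → 5 h 5 min
Sat: 5:33 AM–2:22 PM = 8 h 49 min; less 45 min break → 8 h 4 min
Sun: 9:17 AM–7:46 PM = 10 h 29 min; less 45 min break → 9 h 44 min
Total: 9 h 17 min + 10 h 49 min + 9 h 21 min + 5 h 5 min + 8 h 4 min + 9 h 44 min = 52 h 20 min.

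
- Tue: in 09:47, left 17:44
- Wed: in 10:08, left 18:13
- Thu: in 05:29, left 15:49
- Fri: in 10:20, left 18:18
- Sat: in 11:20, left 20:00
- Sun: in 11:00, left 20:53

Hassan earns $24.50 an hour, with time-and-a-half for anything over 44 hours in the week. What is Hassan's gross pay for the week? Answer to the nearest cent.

$1404.46

Tue: 09:47–17:44 = 7 h 57 min
Wed: 10:08–18:13 = 8 h 5 min
Thu: 05:29–15:49 = 10 h 20 min
Fri: 10:20–18:18 = 7 h 58 min
Sat: 11:20–20:00 = 8 h 40 min
Sun: 11:00–20:53 = 9 h 53 min
Total worked: 52 h 53 min = 3173 min.
Regular 44 h 0 min = 2640 min at $24.50/h; overtime 8 h 53 min = 533 min at $36.75/h.
Pay = (2640 × $24.50 + 533 × $36.75) ÷ 60 = $1404.46.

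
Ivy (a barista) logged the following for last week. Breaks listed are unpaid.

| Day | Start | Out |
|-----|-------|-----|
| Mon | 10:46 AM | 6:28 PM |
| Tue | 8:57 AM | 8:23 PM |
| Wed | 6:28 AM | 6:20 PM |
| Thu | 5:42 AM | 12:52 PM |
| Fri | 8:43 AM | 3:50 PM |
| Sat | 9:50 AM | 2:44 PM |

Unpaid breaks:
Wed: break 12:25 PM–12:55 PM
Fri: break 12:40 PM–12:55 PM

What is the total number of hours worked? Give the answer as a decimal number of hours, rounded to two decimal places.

49.43 hours

Mon: 10:46 AM–6:28 PM = 7 h 42 min
Tue: 8:57 AM–8:23 PM = 11 h 26 min
Wed: 6:28 AM–6:20 PM = 11 h 52 min; less 30 min break → 11 h 22 min
Thu: 5:42 AM–12:52 PM = 7 h 10 min
Fri: 8:43 AM–3:50 PM = 7 h 7 min; less 15 min break → 6 h 52 min
Sat: 9:50 AM–2:44 PM = 4 h 54 min
Total: 7 h 42 min + 11 h 26 min + 11 h 22 min + 7 h 10 min + 6 h 52 min + 4 h 54 min = 49 h 26 min.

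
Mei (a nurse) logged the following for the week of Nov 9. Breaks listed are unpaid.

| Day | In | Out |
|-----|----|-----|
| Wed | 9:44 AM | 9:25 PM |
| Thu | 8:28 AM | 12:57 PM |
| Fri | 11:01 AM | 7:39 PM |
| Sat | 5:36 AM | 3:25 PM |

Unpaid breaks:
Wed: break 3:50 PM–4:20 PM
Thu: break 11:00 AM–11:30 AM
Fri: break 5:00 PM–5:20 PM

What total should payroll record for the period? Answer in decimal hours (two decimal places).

33.28 hours

Wed: 9:44 AM–9:25 PM = 11 h 41 min; less 30 min break → 11 h 11 min
Thu: 8:28 AM–12:57 PM = 4 h 29 min; less 30 min break → 3 h 59 min
Fri: 11:01 AM–7:39 PM = 8 h 38 min; less 20 min break → 8 h 18 min
Sat: 5:36 AM–3:25 PM = 9 h 49 min
Total: 11 h 11 min + 3 h 59 min + 8 h 18 min + 9 h 49 min = 33 h 17 min.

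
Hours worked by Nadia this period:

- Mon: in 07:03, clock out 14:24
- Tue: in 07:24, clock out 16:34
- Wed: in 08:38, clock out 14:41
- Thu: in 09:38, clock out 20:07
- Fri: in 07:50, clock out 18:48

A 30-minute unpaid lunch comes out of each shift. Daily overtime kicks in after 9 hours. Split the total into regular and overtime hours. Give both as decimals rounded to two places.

Mon: 07:03–14:24 = 7 h 21 min; less 30 min break → 6 h 51 min
Tue: 07:24–16:34 = 9 h 10 min; less 30 min break → 8 h 40 min
Wed: 08:38–14:41 = 6 h 3 min; less 30 min break → 5 h 33 min
Thu: 09:38–20:07 = 10 h 29 min; less 30 min break → 9 h 59 min
Fri: 07:50–18:48 = 10 h 58 min; less 30 min break → 10 h 28 min
Mon reg 6 h 51 min / OT 0 h 0 min; Tue reg 8 h 40 min / OT 0 h 0 min; Wed reg 5 h 33 min / OT 0 h 0 min; Thu reg 9 h 0 min / OT 0 h 59 min; Fri reg 9 h 0 min / OT 1 h 28 min.
Totals: regular 39 h 4 min, overtime 2 h 27 min.

Regular 39.07 hours, overtime 2.45 hours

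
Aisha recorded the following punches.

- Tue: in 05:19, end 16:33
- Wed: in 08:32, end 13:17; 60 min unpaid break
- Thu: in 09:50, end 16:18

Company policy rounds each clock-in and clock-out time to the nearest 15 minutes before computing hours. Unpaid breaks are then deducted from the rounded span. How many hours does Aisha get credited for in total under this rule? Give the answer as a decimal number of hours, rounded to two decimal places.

21.50 hours

Tue: in 05:19→05:15, out 16:33→16:30; 11 h 15 min
Wed: in 08:32→08:30, out 13:17→13:15; 4 h 45 min − 60 min = 3 h 45 min
Thu: in 09:50→09:45, out 16:18→16:15; 6 h 30 min
Total credited: 21 h 30 min.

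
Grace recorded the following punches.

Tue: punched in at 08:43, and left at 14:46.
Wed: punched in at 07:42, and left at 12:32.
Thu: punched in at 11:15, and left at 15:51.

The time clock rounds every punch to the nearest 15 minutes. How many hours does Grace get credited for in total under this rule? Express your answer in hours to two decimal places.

15.25 hours

Tue: in 08:43→08:45, out 14:46→14:45; 6 h 0 min
Wed: in 07:42→07:45, out 12:32→12:30; 4 h 45 min
Thu: in 11:15→11:15, out 15:51→15:45; 4 h 30 min
Total credited: 15 h 15 min.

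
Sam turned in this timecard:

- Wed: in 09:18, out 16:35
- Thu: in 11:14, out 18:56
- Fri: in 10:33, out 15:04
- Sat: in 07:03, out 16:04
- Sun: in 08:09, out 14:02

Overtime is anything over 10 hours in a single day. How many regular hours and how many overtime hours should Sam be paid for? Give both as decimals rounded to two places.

Regular 34.40 hours, overtime 0.00 hours

Wed: 09:18–16:35 = 7 h 17 min
Thu: 11:14–18:56 = 7 h 42 min
Fri: 10:33–15:04 = 4 h 31 min
Sat: 07:03–16:04 = 9 h 1 min
Sun: 08:09–14:02 = 5 h 53 min
Wed reg 7 h 17 min / OT 0 h 0 min; Thu reg 7 h 42 min / OT 0 h 0 min; Fri reg 4 h 31 min / OT 0 h 0 min; Sat reg 9 h 1 min / OT 0 h 0 min; Sun reg 5 h 53 min / OT 0 h 0 min.
Totals: regular 34 h 24 min, overtime 0 h 0 min.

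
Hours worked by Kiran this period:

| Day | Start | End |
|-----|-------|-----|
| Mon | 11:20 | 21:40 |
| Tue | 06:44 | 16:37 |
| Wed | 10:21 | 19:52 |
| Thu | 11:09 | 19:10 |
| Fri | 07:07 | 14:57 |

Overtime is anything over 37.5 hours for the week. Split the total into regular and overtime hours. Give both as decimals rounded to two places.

Regular 37.50 hours, overtime 8.08 hours

Mon: 11:20–21:40 = 10 h 20 min
Tue: 06:44–16:37 = 9 h 53 min
Wed: 10:21–19:52 = 9 h 31 min
Thu: 11:09–19:10 = 8 h 1 min
Fri: 07:07–14:57 = 7 h 50 min
Total worked: 45 h 35 min = 45.58 h.
Threshold 37.5 h → overtime 8 h 5 min, regular 37 h 30 min.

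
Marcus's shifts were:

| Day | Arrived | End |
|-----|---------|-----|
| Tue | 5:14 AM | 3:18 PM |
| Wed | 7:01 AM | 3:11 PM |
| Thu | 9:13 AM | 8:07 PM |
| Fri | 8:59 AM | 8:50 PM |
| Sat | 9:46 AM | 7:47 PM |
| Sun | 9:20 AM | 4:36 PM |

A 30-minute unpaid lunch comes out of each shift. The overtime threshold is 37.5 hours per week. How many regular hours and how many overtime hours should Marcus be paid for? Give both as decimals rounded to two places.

Tue: 5:14 AM–3:18 PM = 10 h 4 min; less 30 min break → 9 h 34 min
Wed: 7:01 AM–3:11 PM = 8 h 10 min; less 30 min break → 7 h 40 min
Thu: 9:13 AM–8:07 PM = 10 h 54 min; less 30 min break → 10 h 24 min
Fri: 8:59 AM–8:50 PM = 11 h 51 min; less 30 min break → 11 h 21 min
Sat: 9:46 AM–7:47 PM = 10 h 1 min; less 30 min break → 9 h 31 min
Sun: 9:20 AM–4:36 PM = 7 h 16 min; less 30 min break → 6 h 46 min
Total worked: 55 h 16 min = 55.27 h.
Threshold 37.5 h → overtime 17 h 46 min, regular 37 h 30 min.

Regular 37.50 hours, overtime 17.77 hours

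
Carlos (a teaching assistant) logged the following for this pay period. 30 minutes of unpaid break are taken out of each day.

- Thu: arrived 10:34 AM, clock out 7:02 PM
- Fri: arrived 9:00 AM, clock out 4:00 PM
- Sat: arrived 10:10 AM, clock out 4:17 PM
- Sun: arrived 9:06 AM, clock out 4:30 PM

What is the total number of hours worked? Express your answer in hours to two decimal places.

26.98 hours

Thu: 10:34 AM–7:02 PM = 8 h 28 min; less 30 min break → 7 h 58 min
Fri: 9:00 AM–4:00 PM = 7 h 0 min; less 30 min break → 6 h 30 min
Sat: 10:10 AM–4:17 PM = 6 h 7 min; less 30 min break → 5 h 37 min
Sun: 9:06 AM–4:30 PM = 7 h 24 min; less 30 min break → 6 h 54 min
Total: 7 h 58 min + 6 h 30 min + 5 h 37 min + 6 h 54 min = 26 h 59 min.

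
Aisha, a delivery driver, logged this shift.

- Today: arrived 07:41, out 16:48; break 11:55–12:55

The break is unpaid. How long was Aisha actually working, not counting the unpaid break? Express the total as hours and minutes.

Today: 07:41–16:48 = 9 h 7 min; less 60 min break → 8 h 7 min

8 h 7 min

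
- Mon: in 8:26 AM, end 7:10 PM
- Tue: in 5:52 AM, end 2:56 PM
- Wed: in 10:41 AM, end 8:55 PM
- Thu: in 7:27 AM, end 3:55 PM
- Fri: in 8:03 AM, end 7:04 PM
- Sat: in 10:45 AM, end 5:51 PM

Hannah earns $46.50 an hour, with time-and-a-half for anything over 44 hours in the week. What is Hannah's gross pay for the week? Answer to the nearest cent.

Mon: 8:26 AM–7:10 PM = 10 h 44 min
Tue: 5:52 AM–2:56 PM = 9 h 4 min
Wed: 10:41 AM–8:55 PM = 10 h 14 min
Thu: 7:27 AM–3:55 PM = 8 h 28 min
Fri: 8:03 AM–7:04 PM = 11 h 1 min
Sat: 10:45 AM–5:51 PM = 7 h 6 min
Total worked: 56 h 37 min = 3397 min.
Regular 44 h 0 min = 2640 min at $46.50/h; overtime 12 h 37 min = 757 min at $69.75/h.
Pay = (2640 × $46.50 + 757 × $69.75) ÷ 60 = $2926.01.

$2926.01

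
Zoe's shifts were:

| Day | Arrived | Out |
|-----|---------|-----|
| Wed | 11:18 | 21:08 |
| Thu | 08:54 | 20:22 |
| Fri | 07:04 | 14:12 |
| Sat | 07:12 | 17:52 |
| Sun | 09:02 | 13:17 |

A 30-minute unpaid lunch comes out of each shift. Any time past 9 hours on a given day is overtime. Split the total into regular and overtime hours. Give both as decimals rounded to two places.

Wed: 11:18–21:08 = 9 h 50 min; less 30 min break → 9 h 20 min
Thu: 08:54–20:22 = 11 h 28 min; less 30 min break → 10 h 58 min
Fri: 07:04–14:12 = 7 h 8 min; less 30 min break → 6 h 38 min
Sat: 07:12–17:52 = 10 h 40 min; less 30 min break → 10 h 10 min
Sun: 09:02–13:17 = 4 h 15 min; less 30 min break → 3 h 45 min
Wed reg 9 h 0 min / OT 0 h 20 min; Thu reg 9 h 0 min / OT 1 h 58 min; Fri reg 6 h 38 min / OT 0 h 0 min; Sat reg 9 h 0 min / OT 1 h 10 min; Sun reg 3 h 45 min / OT 0 h 0 min.
Totals: regular 37 h 23 min, overtime 3 h 28 min.

Regular 37.38 hours, overtime 3.47 hours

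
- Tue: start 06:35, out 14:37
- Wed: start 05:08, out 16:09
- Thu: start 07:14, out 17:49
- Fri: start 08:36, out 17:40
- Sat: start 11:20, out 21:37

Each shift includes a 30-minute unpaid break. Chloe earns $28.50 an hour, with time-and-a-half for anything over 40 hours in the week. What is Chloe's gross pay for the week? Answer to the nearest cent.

Tue: 06:35–14:37 = 8 h 2 min; less 30 min break → 7 h 32 min
Wed: 05:08–16:09 = 11 h 1 min; less 30 min break → 10 h 31 min
Thu: 07:14–17:49 = 10 h 35 min; less 30 min break → 10 h 5 min
Fri: 08:36–17:40 = 9 h 4 min; less 30 min break → 8 h 34 min
Sat: 11:20–21:37 = 10 h 17 min; less 30 min break → 9 h 47 min
Total worked: 46 h 29 min = 2789 min.
Regular 40 h 0 min = 2400 min at $28.50/h; overtime 6 h 29 min = 389 min at $42.75/h.
Pay = (2400 × $28.50 + 389 × $42.75) ÷ 60 = $1417.16.

$1417.16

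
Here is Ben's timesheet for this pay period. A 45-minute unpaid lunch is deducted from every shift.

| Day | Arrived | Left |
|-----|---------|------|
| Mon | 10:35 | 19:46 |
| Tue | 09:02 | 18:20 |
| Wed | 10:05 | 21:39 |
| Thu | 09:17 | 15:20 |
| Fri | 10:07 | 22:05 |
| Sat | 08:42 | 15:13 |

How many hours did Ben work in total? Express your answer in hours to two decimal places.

50.08 hours

Mon: 10:35–19:46 = 9 h 11 min; less 45 min break → 8 h 26 min
Tue: 09:02–18:20 = 9 h 18 min; less 45 min break → 8 h 33 min
Wed: 10:05–21:39 = 11 h 34 min; less 45 min break → 10 h 49 min
Thu: 09:17–15:20 = 6 h 3 min; less 45 min break → 5 h 18 min
Fri: 10:07–22:05 = 11 h 58 min; less 45 min break → 11 h 13 min
Sat: 08:42–15:13 = 6 h 31 min; less 45 min break → 5 h 46 min
Total: 8 h 26 min + 8 h 33 min + 10 h 49 min + 5 h 18 min + 11 h 13 min + 5 h 46 min = 50 h 5 min.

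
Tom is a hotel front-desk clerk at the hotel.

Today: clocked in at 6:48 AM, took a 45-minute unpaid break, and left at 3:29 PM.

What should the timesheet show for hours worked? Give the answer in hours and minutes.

7 h 56 min

Today: 6:48 AM–3:29 PM = 8 h 41 min; less 45 min break → 7 h 56 min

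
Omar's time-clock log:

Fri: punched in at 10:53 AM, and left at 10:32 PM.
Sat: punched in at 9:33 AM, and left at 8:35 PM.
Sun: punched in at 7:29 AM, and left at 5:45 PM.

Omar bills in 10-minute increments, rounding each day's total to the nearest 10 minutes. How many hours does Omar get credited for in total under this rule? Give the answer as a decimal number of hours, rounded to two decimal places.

Fri: 10:53 AM–10:32 PM = 11 h 39 min → rounds to 11 h 40 min
Sat: 9:33 AM–8:35 PM = 11 h 2 min → rounds to 11 h 0 min
Sun: 7:29 AM–5:45 PM = 10 h 16 min → rounds to 10 h 20 min
Total credited: 33 h 0 min.

33.00 hours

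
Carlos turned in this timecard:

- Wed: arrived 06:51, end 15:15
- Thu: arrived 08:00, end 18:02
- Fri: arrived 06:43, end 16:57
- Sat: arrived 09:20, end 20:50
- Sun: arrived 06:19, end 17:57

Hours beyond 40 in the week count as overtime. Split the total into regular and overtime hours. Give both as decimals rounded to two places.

Wed: 06:51–15:15 = 8 h 24 min
Thu: 08:00–18:02 = 10 h 2 min
Fri: 06:43–16:57 = 10 h 14 min
Sat: 09:20–20:50 = 11 h 30 min
Sun: 06:19–17:57 = 11 h 38 min
Total worked: 51 h 48 min = 51.80 h.
Threshold 40 h → overtime 11 h 48 min, regular 40 h 0 min.

Regular 40.00 hours, overtime 11.80 hours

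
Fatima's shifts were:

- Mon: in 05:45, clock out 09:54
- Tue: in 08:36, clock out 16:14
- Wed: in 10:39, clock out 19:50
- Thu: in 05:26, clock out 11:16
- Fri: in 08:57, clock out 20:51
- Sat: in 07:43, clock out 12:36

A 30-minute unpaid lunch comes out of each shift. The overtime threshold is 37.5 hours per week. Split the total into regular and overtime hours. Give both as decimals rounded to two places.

Mon: 05:45–09:54 = 4 h 9 min; less 30 min break → 3 h 39 min
Tue: 08:36–16:14 = 7 h 38 min; less 30 min break → 7 h 8 min
Wed: 10:39–19:50 = 9 h 11 min; less 30 min break → 8 h 41 min
Thu: 05:26–11:16 = 5 h 50 min; less 30 min break → 5 h 20 min
Fri: 08:57–20:51 = 11 h 54 min; less 30 min break → 11 h 24 min
Sat: 07:43–12:36 = 4 h 53 min; less 30 min break → 4 h 23 min
Total worked: 40 h 35 min = 40.58 h.
Threshold 37.5 h → overtime 3 h 5 min, regular 37 h 30 min.

Regular 37.50 hours, overtime 3.08 hours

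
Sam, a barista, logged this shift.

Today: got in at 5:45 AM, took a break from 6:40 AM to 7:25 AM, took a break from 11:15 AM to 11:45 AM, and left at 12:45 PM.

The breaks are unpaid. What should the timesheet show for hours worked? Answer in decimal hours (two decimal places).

Today: 5:45 AM–12:45 PM = 7 h 0 min; less 75 min break → 5 h 45 min

5.75 hours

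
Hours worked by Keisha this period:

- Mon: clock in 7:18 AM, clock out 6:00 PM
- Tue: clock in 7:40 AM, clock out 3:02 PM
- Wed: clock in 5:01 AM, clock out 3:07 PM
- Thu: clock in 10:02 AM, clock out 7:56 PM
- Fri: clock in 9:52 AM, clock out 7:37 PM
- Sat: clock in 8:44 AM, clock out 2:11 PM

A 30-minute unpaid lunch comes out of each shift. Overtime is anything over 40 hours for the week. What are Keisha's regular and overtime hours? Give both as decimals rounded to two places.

Regular 40.00 hours, overtime 10.27 hours

Mon: 7:18 AM–6:00 PM = 10 h 42 min; less 30 min break → 10 h 12 min
Tue: 7:40 AM–3:02 PM = 7 h 22 min; less 30 min break → 6 h 52 min
Wed: 5:01 AM–3:07 PM = 10 h 6 min; less 30 min break → 9 h 36 min
Thu: 10:02 AM–7:56 PM = 9 h 54 min; less 30 min break → 9 h 24 min
Fri: 9:52 AM–7:37 PM = 9 h 45 min; less 30 min break → 9 h 15 min
Sat: 8:44 AM–2:11 PM = 5 h 27 min; less 30 min break → 4 h 57 min
Total worked: 50 h 16 min = 50.27 h.
Threshold 40 h → overtime 10 h 16 min, regular 40 h 0 min.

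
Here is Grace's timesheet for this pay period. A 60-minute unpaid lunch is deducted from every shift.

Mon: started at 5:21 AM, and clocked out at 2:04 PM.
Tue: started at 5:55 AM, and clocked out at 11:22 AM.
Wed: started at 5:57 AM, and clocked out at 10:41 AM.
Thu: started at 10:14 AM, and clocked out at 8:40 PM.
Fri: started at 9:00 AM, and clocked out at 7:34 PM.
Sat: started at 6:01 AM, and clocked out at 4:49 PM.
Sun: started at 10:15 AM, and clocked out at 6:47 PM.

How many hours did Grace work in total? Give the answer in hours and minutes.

Mon: 5:21 AM–2:04 PM = 8 h 43 min; less 60 min break → 7 h 43 min
Tue: 5:55 AM–11:22 AM = 5 h 27 min; less 60 min break → 4 h 27 min
Wed: 5:57 AM–10:41 AM = 4 h 44 min; less 60 min break → 3 h 44 min
Thu: 10:14 AM–8:40 PM = 10 h 26 min; less 60 min break → 9 h 26 min
Fri: 9:00 AM–7:34 PM = 10 h 34 min; less 60 min break → 9 h 34 min
Sat: 6:01 AM–4:49 PM = 10 h 48 min; less 60 min break → 9 h 48 min
Sun: 10:15 AM–6:47 PM = 8 h 32 min; less 60 min break → 7 h 32 min
Total: 7 h 43 min + 4 h 27 min + 3 h 44 min + 9 h 26 min + 9 h 34 min + 9 h 48 min + 7 h 32 min = 52 h 14 min.

52 h 14 min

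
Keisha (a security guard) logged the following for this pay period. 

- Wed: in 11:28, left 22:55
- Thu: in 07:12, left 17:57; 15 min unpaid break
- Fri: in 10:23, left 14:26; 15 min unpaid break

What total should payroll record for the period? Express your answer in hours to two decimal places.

25.75 hours

Wed: 11:28–22:55 = 11 h 27 min
Thu: 07:12–17:57 = 10 h 45 min; less 15 min break → 10 h 30 min
Fri: 10:23–14:26 = 4 h 3 min; less 15 min break → 3 h 48 min
Total: 11 h 27 min + 10 h 30 min + 3 h 48 min = 25 h 45 min.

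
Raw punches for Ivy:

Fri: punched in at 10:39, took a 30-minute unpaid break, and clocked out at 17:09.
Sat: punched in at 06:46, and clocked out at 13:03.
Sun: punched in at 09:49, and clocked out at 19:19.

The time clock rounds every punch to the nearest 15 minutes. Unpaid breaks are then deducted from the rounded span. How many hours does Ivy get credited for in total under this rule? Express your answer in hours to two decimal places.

Fri: in 10:39→10:45, out 17:09→17:15; 6 h 30 min − 30 min = 6 h 0 min
Sat: in 06:46→06:45, out 13:03→13:00; 6 h 15 min
Sun: in 09:49→09:45, out 19:19→19:15; 9 h 30 min
Total credited: 21 h 45 min.

21.75 hours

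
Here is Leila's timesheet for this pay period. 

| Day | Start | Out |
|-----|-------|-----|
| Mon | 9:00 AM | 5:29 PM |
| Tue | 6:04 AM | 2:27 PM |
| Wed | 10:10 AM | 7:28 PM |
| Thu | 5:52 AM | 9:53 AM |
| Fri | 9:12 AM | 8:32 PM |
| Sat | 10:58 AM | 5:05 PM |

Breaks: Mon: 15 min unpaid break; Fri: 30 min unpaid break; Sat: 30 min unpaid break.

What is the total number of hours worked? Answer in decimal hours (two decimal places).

Mon: 9:00 AM–5:29 PM = 8 h 29 min; less 15 min break → 8 h 14 min
Tue: 6:04 AM–2:27 PM = 8 h 23 min
Wed: 10:10 AM–7:28 PM = 9 h 18 min
Thu: 5:52 AM–9:53 AM = 4 h 1 min
Fri: 9:12 AM–8:32 PM = 11 h 20 min; less 30 min break → 10 h 50 min
Sat: 10:58 AM–5:05 PM = 6 h 7 min; less 30 min break → 5 h 37 min
Total: 8 h 14 min + 8 h 23 min + 9 h 18 min + 4 h 1 min + 10 h 50 min + 5 h 37 min = 46 h 23 min.

46.38 hours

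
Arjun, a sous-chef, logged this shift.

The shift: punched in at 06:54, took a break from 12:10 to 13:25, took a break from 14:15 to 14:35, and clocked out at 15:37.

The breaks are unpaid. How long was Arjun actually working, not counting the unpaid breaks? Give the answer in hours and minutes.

7 h 8 min

The shift: 06:54–15:37 = 8 h 43 min; less 95 min break → 7 h 8 min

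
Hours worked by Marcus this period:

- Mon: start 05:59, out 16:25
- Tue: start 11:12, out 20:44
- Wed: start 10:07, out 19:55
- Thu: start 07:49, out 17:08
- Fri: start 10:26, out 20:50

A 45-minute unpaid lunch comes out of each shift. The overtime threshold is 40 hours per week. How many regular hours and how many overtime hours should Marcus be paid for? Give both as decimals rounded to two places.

Mon: 05:59–16:25 = 10 h 26 min; less 45 min break → 9 h 41 min
Tue: 11:12–20:44 = 9 h 32 min; less 45 min break → 8 h 47 min
Wed: 10:07–19:55 = 9 h 48 min; less 45 min break → 9 h 3 min
Thu: 07:49–17:08 = 9 h 19 min; less 45 min break → 8 h 34 min
Fri: 10:26–20:50 = 10 h 24 min; less 45 min break → 9 h 39 min
Total worked: 45 h 44 min = 45.73 h.
Threshold 40 h → overtime 5 h 44 min, regular 40 h 0 min.

Regular 40.00 hours, overtime 5.73 hours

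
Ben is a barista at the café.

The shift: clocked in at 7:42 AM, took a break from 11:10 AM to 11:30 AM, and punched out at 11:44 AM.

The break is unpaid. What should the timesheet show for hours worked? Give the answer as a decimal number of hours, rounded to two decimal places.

The shift: 7:42 AM–11:44 AM = 4 h 2 min; less 20 min break → 3 h 42 min

3.70 hours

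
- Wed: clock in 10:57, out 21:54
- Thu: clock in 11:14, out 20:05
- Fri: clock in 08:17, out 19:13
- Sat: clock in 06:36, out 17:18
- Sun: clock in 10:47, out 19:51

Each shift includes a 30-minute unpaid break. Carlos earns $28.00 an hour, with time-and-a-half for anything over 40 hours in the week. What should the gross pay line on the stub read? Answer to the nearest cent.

Wed: 10:57–21:54 = 10 h 57 min; less 30 min break → 10 h 27 min
Thu: 11:14–20:05 = 8 h 51 min; less 30 min break → 8 h 21 min
Fri: 08:17–19:13 = 10 h 56 min; less 30 min break → 10 h 26 min
Sat: 06:36–17:18 = 10 h 42 min; less 30 min break → 10 h 12 min
Sun: 10:47–19:51 = 9 h 4 min; less 30 min break → 8 h 34 min
Total worked: 48 h 0 min = 2880 min.
Regular 40 h 0 min = 2400 min at $28.00/h; overtime 8 h 0 min = 480 min at $42.00/h.
Pay = (2400 × $28.00 + 480 × $42.00) ÷ 60 = $1456.00.

$1456.00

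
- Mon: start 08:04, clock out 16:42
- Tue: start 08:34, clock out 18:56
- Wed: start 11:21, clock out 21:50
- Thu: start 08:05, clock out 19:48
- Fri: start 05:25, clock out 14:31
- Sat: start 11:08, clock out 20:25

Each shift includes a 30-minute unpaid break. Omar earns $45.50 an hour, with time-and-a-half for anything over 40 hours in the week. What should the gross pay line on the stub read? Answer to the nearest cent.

Mon: 08:04–16:42 = 8 h 38 min; less 30 min break → 8 h 8 min
Tue: 08:34–18:56 = 10 h 22 min; less 30 min break → 9 h 52 min
Wed: 11:21–21:50 = 10 h 29 min; less 30 min break → 9 h 59 min
Thu: 08:05–19:48 = 11 h 43 min; less 30 min break → 11 h 13 min
Fri: 05:25–14:31 = 9 h 6 min; less 30 min break → 8 h 36 min
Sat: 11:08–20:25 = 9 h 17 min; less 30 min break → 8 h 47 min
Total worked: 56 h 35 min = 3395 min.
Regular 40 h 0 min = 2400 min at $45.50/h; overtime 16 h 35 min = 995 min at $68.25/h.
Pay = (2400 × $45.50 + 995 × $68.25) ÷ 60 = $2951.81.

$2951.81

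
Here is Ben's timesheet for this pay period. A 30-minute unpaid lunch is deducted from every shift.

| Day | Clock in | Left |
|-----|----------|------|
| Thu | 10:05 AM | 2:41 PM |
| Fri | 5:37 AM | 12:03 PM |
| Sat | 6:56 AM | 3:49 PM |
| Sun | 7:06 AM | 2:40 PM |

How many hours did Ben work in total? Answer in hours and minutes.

Thu: 10:05 AM–2:41 PM = 4 h 36 min; less 30 min break → 4 h 6 min
Fri: 5:37 AM–12:03 PM = 6 h 26 min; less 30 min break → 5 h 56 min
Sat: 6:56 AM–3:49 PM = 8 h 53 min; less 30 min break → 8 h 23 min
Sun: 7:06 AM–2:40 PM = 7 h 34 min; less 30 min break → 7 h 4 min
Total: 4 h 6 min + 5 h 56 min + 8 h 23 min + 7 h 4 min = 25 h 29 min.

25 h 29 min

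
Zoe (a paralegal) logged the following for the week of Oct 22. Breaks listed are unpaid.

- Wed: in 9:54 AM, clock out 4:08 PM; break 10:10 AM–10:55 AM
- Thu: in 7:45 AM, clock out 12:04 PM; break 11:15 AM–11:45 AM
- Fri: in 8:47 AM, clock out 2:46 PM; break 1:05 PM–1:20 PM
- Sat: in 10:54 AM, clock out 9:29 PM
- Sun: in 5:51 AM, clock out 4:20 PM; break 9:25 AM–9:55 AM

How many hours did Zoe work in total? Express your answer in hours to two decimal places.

Wed: 9:54 AM–4:08 PM = 6 h 14 min; less 45 min break → 5 h 29 min
Thu: 7:45 AM–12:04 PM = 4 h 19 min; less 30 min break → 3 h 49 min
Fri: 8:47 AM–2:46 PM = 5 h 59 min; less 15 min break → 5 h 44 min
Sat: 10:54 AM–9:29 PM = 10 h 35 min
Sun: 5:51 AM–4:20 PM = 10 h 29 min; less 30 min break → 9 h 59 min
Total: 5 h 29 min + 3 h 49 min + 5 h 44 min + 10 h 35 min + 9 h 59 min = 35 h 36 min.

35.60 hours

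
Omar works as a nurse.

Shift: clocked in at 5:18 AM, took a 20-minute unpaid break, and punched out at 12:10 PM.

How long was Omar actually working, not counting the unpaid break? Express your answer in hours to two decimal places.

6.53 hours

Shift: 5:18 AM–12:10 PM = 6 h 52 min; less 20 min break → 6 h 32 min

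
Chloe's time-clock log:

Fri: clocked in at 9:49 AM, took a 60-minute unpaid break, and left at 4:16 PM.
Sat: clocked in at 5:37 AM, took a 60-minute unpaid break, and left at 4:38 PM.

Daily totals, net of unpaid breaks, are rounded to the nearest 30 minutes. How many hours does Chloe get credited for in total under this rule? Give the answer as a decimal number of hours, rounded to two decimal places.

Fri: 9:49 AM–4:16 PM = 6 h 27 min − 60 min = 5 h 27 min → rounds to 5 h 30 min
Sat: 5:37 AM–4:38 PM = 11 h 1 min − 60 min = 10 h 1 min → rounds to 10 h 0 min
Total credited: 15 h 30 min.

15.50 hours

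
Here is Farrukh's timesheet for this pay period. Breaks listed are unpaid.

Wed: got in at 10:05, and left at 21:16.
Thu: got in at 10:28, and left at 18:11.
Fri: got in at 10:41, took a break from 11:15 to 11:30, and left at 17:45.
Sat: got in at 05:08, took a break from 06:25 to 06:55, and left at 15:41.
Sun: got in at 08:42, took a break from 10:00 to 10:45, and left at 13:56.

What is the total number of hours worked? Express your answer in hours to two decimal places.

Wed: 10:05–21:16 = 11 h 11 min
Thu: 10:28–18:11 = 7 h 43 min
Fri: 10:41–17:45 = 7 h 4 min; less 15 min break → 6 h 49 min
Sat: 05:08–15:41 = 10 h 33 min; less 30 min break → 10 h 3 min
Sun: 08:42–13:56 = 5 h 14 min; less 45 min break → 4 h 29 min
Total: 11 h 11 min + 7 h 43 min + 6 h 49 min + 10 h 3 min + 4 h 29 min = 40 h 15 min.

40.25 hours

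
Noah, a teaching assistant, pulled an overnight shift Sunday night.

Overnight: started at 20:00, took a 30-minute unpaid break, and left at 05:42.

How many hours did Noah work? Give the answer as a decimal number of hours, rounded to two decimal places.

Overnight: 20:00 → midnight = 4 h 0 min; midnight → 05:42 = 5 h 42 min; span 9 h 42 min; less 30 min break → 9 h 12 min

9.20 hours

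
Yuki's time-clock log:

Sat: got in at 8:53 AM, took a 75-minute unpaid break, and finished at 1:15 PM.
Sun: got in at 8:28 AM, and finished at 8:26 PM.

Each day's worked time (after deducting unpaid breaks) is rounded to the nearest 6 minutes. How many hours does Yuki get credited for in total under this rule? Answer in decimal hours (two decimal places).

Sat: 8:53 AM–1:15 PM = 4 h 22 min − 75 min = 3 h 7 min → rounds to 3 h 6 min
Sun: 8:28 AM–8:26 PM = 11 h 58 min → rounds to 12 h 0 min
Total credited: 15 h 6 min.

15.10 hours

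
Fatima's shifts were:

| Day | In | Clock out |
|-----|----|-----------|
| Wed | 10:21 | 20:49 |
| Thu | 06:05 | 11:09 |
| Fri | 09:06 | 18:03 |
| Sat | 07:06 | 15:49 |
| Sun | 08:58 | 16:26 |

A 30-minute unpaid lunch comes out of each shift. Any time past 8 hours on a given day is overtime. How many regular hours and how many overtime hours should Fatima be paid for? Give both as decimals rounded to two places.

Wed: 10:21–20:49 = 10 h 28 min; less 30 min break → 9 h 58 min
Thu: 06:05–11:09 = 5 h 4 min; less 30 min break → 4 h 34 min
Fri: 09:06–18:03 = 8 h 57 min; less 30 min break → 8 h 27 min
Sat: 07:06–15:49 = 8 h 43 min; less 30 min break → 8 h 13 min
Sun: 08:58–16:26 = 7 h 28 min; less 30 min break → 6 h 58 min
Wed reg 8 h 0 min / OT 1 h 58 min; Thu reg 4 h 34 min / OT 0 h 0 min; Fri reg 8 h 0 min / OT 0 h 27 min; Sat reg 8 h 0 min / OT 0 h 13 min; Sun reg 6 h 58 min / OT 0 h 0 min.
Totals: regular 35 h 32 min, overtime 2 h 38 min.

Regular 35.53 hours, overtime 2.63 hours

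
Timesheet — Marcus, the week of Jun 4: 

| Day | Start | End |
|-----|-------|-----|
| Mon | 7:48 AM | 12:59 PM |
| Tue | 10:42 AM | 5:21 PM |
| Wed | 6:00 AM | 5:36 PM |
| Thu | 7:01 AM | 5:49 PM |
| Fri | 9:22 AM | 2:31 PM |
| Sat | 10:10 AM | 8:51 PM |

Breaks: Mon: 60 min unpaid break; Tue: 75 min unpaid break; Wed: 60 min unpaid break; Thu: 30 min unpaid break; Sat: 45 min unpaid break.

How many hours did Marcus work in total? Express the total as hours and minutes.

Mon: 7:48 AM–12:59 PM = 5 h 11 min; less 60 min break → 4 h 11 min
Tue: 10:42 AM–5:21 PM = 6 h 39 min; less 75 min break → 5 h 24 min
Wed: 6:00 AM–5:36 PM = 11 h 36 min; less 60 min break → 10 h 36 min
Thu: 7:01 AM–5:49 PM = 10 h 48 min; less 30 min break → 10 h 18 min
Fri: 9:22 AM–2:31 PM = 5 h 9 min
Sat: 10:10 AM–8:51 PM = 10 h 41 min; less 45 min break → 9 h 56 min
Total: 4 h 11 min + 5 h 24 min + 10 h 36 min + 10 h 18 min + 5 h 9 min + 9 h 56 min = 45 h 34 min.

45 h 34 min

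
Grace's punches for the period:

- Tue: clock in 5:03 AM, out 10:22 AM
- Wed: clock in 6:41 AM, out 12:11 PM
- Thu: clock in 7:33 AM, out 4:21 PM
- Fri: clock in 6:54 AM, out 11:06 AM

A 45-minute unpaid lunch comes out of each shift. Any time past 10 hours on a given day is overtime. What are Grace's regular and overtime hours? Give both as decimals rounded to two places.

Tue: 5:03 AM–10:22 AM = 5 h 19 min; less 45 min break → 4 h 34 min
Wed: 6:41 AM–12:11 PM = 5 h 30 min; less 45 min break → 4 h 45 min
Thu: 7:33 AM–4:21 PM = 8 h 48 min; less 45 min break → 8 h 3 min
Fri: 6:54 AM–11:06 AM = 4 h 12 min; less 45 min break → 3 h 27 min
Tue reg 4 h 34 min / OT 0 h 0 min; Wed reg 4 h 45 min / OT 0 h 0 min; Thu reg 8 h 3 min / OT 0 h 0 min; Fri reg 3 h 27 min / OT 0 h 0 min.
Totals: regular 20 h 49 min, overtime 0 h 0 min.

Regular 20.82 hours, overtime 0.00 hours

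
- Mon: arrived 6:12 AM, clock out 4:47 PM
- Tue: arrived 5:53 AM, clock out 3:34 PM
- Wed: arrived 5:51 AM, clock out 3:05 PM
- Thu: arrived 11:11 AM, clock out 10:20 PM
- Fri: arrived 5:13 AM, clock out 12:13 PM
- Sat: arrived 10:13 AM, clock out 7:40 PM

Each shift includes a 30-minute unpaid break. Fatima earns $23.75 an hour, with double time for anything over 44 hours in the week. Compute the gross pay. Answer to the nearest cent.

Mon: 6:12 AM–4:47 PM = 10 h 35 min; less 30 min break → 10 h 5 min
Tue: 5:53 AM–3:34 PM = 9 h 41 min; less 30 min break → 9 h 11 min
Wed: 5:51 AM–3:05 PM = 9 h 14 min; less 30 min break → 8 h 44 min
Thu: 11:11 AM–10:20 PM = 11 h 9 min; less 30 min break → 10 h 39 min
Fri: 5:13 AM–12:13 PM = 7 h 0 min; less 30 min break → 6 h 30 min
Sat: 10:13 AM–7:40 PM = 9 h 27 min; less 30 min break → 8 h 57 min
Total worked: 54 h 6 min = 3246 min.
Regular 44 h 0 min = 2640 min at $23.75/h; overtime 10 h 6 min = 606 min at $47.50/h.
Pay = (2640 × $23.75 + 606 × $47.50) ÷ 60 = $1524.75.

$1524.75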